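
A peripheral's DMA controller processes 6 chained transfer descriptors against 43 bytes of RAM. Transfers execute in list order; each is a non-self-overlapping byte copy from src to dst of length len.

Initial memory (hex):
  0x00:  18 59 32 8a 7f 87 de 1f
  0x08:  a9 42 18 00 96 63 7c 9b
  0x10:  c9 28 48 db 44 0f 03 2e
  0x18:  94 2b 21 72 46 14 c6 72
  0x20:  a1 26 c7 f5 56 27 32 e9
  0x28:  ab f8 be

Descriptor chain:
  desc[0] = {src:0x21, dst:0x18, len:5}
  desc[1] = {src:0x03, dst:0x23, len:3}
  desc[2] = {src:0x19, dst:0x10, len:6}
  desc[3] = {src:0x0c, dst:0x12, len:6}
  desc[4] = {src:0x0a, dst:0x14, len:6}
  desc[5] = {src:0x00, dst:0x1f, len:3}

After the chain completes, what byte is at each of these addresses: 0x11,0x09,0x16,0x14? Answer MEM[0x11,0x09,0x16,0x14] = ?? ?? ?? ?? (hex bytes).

MEM[0x11,0x09,0x16,0x14] = f5 42 96 18

D0: mem[0x18..0x1c] <- [26 c7 f5 56 27]
D1: mem[0x23..0x25] <- [8a 7f 87]
D2: mem[0x10..0x15] <- [c7 f5 56 27 14 c6]
D3: mem[0x12..0x17] <- [96 63 7c 9b c7 f5]
D4: mem[0x14..0x19] <- [18 00 96 63 7c 9b]
D5: mem[0x1f..0x21] <- [18 59 32]
query mem[0x11]=0xf5, mem[0x09]=0x42, mem[0x16]=0x96, mem[0x14]=0x18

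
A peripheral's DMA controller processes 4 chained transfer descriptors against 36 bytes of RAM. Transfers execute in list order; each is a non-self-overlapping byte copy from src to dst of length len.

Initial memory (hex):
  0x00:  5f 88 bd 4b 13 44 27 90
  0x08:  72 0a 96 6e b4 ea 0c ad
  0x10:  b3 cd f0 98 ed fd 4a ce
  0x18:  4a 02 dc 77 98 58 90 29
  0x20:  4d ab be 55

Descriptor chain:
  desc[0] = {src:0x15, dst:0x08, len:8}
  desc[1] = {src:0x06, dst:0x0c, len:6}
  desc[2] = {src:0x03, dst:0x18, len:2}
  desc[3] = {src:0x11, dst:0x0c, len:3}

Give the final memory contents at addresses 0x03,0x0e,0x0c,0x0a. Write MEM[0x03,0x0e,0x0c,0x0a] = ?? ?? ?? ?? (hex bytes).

  after D0: wrote 8B at 0x08 = fd4ace4a02dc7798
  after D1: wrote 6B at 0x0c = 2790fd4ace4a
  after D2: wrote 2B at 0x18 = 4b13
  after D3: wrote 3B at 0x0c = 4af098
query mem[0x03]=0x4b, mem[0x0e]=0x98, mem[0x0c]=0x4a, mem[0x0a]=0xce

MEM[0x03,0x0e,0x0c,0x0a] = 4b 98 4a ce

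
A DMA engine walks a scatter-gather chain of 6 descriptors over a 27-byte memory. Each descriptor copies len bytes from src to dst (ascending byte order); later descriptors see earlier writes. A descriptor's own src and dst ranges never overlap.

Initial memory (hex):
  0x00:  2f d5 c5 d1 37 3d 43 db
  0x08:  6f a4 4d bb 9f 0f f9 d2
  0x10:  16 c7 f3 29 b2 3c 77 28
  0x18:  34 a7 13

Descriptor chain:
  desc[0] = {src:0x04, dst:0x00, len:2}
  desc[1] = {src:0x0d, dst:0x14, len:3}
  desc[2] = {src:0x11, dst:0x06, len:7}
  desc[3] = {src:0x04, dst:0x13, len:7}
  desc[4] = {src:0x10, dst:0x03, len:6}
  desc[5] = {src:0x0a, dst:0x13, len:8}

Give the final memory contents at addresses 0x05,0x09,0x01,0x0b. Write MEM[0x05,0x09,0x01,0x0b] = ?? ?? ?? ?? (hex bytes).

D0: mem[0x00..0x01] <- [37 3d]
D1: mem[0x14..0x16] <- [0f f9 d2]
D2: mem[0x06..0x0c] <- [c7 f3 29 0f f9 d2 28]
D3: mem[0x13..0x19] <- [37 3d c7 f3 29 0f f9]
D4: mem[0x03..0x08] <- [16 c7 f3 37 3d c7]
D5: mem[0x13..0x1a] <- [f9 d2 28 0f f9 d2 16 c7]
query mem[0x05]=0xf3, mem[0x09]=0x0f, mem[0x01]=0x3d, mem[0x0b]=0xd2

MEM[0x05,0x09,0x01,0x0b] = f3 0f 3d d2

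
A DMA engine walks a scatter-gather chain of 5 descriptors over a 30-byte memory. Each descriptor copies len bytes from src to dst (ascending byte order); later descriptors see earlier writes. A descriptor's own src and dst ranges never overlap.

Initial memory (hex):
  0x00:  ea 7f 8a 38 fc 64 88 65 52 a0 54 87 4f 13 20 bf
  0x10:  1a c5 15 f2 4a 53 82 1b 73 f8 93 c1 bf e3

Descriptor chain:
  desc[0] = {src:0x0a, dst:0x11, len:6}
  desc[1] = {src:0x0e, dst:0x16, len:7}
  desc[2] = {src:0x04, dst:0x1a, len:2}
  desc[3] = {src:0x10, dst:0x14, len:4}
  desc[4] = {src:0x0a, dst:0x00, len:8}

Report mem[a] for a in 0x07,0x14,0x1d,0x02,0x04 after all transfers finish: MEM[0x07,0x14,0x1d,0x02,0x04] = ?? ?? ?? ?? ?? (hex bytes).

  after D0: wrote 6B at 0x11 = 54874f1320bf
  after D1: wrote 7B at 0x16 = 20bf1a54874f13
  after D2: wrote 2B at 0x1a = fc64
  after D3: wrote 4B at 0x14 = 1a54874f
  after D4: wrote 8B at 0x00 = 54874f1320bf1a54
query mem[0x07]=0x54, mem[0x14]=0x1a, mem[0x1d]=0xe3, mem[0x02]=0x4f, mem[0x04]=0x20

MEM[0x07,0x14,0x1d,0x02,0x04] = 54 1a e3 4f 20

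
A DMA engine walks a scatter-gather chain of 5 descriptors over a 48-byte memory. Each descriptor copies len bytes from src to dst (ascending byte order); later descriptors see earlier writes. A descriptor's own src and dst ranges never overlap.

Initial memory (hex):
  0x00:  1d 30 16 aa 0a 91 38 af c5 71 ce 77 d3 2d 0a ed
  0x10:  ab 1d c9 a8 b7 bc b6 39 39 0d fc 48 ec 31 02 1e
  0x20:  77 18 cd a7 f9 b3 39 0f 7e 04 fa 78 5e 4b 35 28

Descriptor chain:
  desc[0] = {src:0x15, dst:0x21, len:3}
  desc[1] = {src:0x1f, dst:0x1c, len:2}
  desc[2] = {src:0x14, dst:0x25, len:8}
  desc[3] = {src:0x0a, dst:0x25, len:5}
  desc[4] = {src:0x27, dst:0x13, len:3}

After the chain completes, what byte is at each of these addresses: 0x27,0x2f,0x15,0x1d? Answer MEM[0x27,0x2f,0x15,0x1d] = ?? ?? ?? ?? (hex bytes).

MEM[0x27,0x2f,0x15,0x1d] = d3 28 0a 77

  after D0: wrote 3B at 0x21 = bcb639
  after D1: wrote 2B at 0x1c = 1e77
  after D2: wrote 8B at 0x25 = b7bcb639390dfc48
  after D3: wrote 5B at 0x25 = ce77d32d0a
  after D4: wrote 3B at 0x13 = d32d0a
query mem[0x27]=0xd3, mem[0x2f]=0x28, mem[0x15]=0x0a, mem[0x1d]=0x77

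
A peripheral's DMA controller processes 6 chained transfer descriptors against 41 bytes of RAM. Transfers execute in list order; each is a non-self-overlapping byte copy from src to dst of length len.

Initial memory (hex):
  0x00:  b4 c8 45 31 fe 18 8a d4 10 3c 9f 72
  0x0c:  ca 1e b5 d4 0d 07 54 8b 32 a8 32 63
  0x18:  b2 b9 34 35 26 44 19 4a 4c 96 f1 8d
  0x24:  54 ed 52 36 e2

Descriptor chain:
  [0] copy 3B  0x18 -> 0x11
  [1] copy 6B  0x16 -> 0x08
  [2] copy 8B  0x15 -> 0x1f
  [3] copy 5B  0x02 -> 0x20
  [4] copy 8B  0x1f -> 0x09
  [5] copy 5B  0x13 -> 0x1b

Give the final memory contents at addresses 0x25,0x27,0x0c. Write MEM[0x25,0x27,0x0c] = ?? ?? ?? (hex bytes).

MEM[0x25,0x27,0x0c] = 35 36 fe

#0 dst[0x11+3] := {0xb2,0xb9,0x34}
#1 dst[0x08+6] := {0x32,0x63,0xb2,0xb9,0x34,0x35}
#2 dst[0x1f+8] := {0xa8,0x32,0x63,0xb2,0xb9,0x34,0x35,0x26}
#3 dst[0x20+5] := {0x45,0x31,0xfe,0x18,0x8a}
#4 dst[0x09+8] := {0xa8,0x45,0x31,0xfe,0x18,0x8a,0x35,0x26}
#5 dst[0x1b+5] := {0x34,0x32,0xa8,0x32,0x63}
query mem[0x25]=0x35, mem[0x27]=0x36, mem[0x0c]=0xfe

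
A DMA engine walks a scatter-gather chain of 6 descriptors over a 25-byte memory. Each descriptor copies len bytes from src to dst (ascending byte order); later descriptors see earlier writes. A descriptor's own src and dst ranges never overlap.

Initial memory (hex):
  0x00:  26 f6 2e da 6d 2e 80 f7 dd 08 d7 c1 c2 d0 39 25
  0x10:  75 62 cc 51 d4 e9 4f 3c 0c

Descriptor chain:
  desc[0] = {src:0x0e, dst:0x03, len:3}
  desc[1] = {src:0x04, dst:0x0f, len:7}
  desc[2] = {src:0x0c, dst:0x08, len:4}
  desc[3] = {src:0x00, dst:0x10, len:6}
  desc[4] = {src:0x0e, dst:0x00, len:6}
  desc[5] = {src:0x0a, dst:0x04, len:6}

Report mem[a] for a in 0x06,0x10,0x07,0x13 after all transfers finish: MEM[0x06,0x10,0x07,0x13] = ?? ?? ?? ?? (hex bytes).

#0 dst[0x03+3] := {0x39,0x25,0x75}
#1 dst[0x0f+7] := {0x25,0x75,0x80,0xf7,0xdd,0x08,0xd7}
#2 dst[0x08+4] := {0xc2,0xd0,0x39,0x25}
#3 dst[0x10+6] := {0x26,0xf6,0x2e,0x39,0x25,0x75}
#4 dst[0x00+6] := {0x39,0x25,0x26,0xf6,0x2e,0x39}
#5 dst[0x04+6] := {0x39,0x25,0xc2,0xd0,0x39,0x25}
query mem[0x06]=0xc2, mem[0x10]=0x26, mem[0x07]=0xd0, mem[0x13]=0x39

MEM[0x06,0x10,0x07,0x13] = c2 26 d0 39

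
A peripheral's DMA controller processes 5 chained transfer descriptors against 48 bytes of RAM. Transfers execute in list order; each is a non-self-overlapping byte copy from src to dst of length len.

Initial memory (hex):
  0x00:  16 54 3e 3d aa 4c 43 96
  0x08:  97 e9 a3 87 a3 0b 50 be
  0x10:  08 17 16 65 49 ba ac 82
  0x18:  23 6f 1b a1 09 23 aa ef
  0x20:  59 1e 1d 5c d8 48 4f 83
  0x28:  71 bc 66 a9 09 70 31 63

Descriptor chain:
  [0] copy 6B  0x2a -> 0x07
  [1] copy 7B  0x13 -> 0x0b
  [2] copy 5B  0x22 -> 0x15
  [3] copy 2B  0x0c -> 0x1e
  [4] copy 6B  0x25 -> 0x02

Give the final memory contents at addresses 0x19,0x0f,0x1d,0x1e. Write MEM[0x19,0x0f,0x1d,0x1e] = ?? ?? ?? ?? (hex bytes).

MEM[0x19,0x0f,0x1d,0x1e] = 4f 82 23 49

  after D0: wrote 6B at 0x07 = 66a909703163
  after D1: wrote 7B at 0x0b = 6549baac82236f
  after D2: wrote 5B at 0x15 = 1d5cd8484f
  after D3: wrote 2B at 0x1e = 49ba
  after D4: wrote 6B at 0x02 = 484f8371bc66
query mem[0x19]=0x4f, mem[0x0f]=0x82, mem[0x1d]=0x23, mem[0x1e]=0x49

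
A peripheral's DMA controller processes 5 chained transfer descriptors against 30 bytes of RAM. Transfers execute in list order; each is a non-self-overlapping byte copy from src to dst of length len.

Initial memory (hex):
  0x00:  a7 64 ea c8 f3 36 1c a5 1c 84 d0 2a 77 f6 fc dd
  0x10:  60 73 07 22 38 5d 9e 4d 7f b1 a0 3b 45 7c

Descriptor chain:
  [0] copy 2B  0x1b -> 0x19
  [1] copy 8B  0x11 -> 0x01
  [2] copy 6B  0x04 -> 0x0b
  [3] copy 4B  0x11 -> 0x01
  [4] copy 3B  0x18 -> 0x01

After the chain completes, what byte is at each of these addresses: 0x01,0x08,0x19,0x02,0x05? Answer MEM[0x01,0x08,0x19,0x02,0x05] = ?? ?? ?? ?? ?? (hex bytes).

MEM[0x01,0x08,0x19,0x02,0x05] = 7f 7f 3b 3b 5d

#0 dst[0x19+2] := {0x3b,0x45}
#1 dst[0x01+8] := {0x73,0x07,0x22,0x38,0x5d,0x9e,0x4d,0x7f}
#2 dst[0x0b+6] := {0x38,0x5d,0x9e,0x4d,0x7f,0x84}
#3 dst[0x01+4] := {0x73,0x07,0x22,0x38}
#4 dst[0x01+3] := {0x7f,0x3b,0x45}
query mem[0x01]=0x7f, mem[0x08]=0x7f, mem[0x19]=0x3b, mem[0x02]=0x3b, mem[0x05]=0x5d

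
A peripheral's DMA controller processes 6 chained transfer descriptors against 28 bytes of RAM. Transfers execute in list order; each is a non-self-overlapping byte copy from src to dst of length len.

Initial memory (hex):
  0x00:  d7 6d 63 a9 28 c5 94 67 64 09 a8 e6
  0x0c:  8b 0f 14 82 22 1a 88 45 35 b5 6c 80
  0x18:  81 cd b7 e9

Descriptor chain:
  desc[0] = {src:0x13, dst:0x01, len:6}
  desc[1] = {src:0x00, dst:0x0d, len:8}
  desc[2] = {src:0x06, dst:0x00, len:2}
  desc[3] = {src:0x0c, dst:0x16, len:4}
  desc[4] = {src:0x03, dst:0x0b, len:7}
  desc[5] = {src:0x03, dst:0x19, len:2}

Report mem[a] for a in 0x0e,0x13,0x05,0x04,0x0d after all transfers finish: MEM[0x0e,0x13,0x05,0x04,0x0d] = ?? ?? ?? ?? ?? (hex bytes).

MEM[0x0e,0x13,0x05,0x04,0x0d] = 81 81 80 6c 80

[0] 0x13->0x01 len=6 : 45 35 b5 6c 80 81
[1] 0x00->0x0d len=8 : d7 45 35 b5 6c 80 81 67
[2] 0x06->0x00 len=2 : 81 67
[3] 0x0c->0x16 len=4 : 8b d7 45 35
[4] 0x03->0x0b len=7 : b5 6c 80 81 67 64 09
[5] 0x03->0x19 len=2 : b5 6c
query mem[0x0e]=0x81, mem[0x13]=0x81, mem[0x05]=0x80, mem[0x04]=0x6c, mem[0x0d]=0x80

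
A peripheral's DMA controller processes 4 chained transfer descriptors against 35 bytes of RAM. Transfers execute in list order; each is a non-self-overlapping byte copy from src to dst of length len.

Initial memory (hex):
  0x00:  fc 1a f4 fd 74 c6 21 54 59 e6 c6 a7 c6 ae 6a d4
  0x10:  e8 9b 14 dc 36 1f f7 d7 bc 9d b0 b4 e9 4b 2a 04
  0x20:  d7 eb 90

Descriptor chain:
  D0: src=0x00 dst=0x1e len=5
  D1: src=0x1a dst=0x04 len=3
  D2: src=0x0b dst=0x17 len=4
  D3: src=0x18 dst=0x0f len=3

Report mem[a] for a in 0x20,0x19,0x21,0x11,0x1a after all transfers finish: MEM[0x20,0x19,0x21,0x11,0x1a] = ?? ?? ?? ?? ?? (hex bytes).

MEM[0x20,0x19,0x21,0x11,0x1a] = f4 ae fd 6a 6a

#0 dst[0x1e+5] := {0xfc,0x1a,0xf4,0xfd,0x74}
#1 dst[0x04+3] := {0xb0,0xb4,0xe9}
#2 dst[0x17+4] := {0xa7,0xc6,0xae,0x6a}
#3 dst[0x0f+3] := {0xc6,0xae,0x6a}
query mem[0x20]=0xf4, mem[0x19]=0xae, mem[0x21]=0xfd, mem[0x11]=0x6a, mem[0x1a]=0x6a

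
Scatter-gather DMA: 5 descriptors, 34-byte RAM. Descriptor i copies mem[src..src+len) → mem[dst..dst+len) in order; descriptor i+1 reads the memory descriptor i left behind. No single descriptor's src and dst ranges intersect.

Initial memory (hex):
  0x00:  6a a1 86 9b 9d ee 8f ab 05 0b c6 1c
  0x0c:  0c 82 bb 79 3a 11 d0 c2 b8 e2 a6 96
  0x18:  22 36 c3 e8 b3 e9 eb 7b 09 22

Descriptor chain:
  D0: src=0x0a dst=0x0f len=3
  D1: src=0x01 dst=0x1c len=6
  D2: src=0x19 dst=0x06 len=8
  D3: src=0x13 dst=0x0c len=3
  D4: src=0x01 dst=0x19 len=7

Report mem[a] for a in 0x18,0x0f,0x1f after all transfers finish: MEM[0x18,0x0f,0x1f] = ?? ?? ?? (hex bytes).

MEM[0x18,0x0f,0x1f] = 22 c6 c3

D0: mem[0x0f..0x11] <- [c6 1c 0c]
D1: mem[0x1c..0x21] <- [a1 86 9b 9d ee 8f]
D2: mem[0x06..0x0d] <- [36 c3 e8 a1 86 9b 9d ee]
D3: mem[0x0c..0x0e] <- [c2 b8 e2]
D4: mem[0x19..0x1f] <- [a1 86 9b 9d ee 36 c3]
query mem[0x18]=0x22, mem[0x0f]=0xc6, mem[0x1f]=0xc3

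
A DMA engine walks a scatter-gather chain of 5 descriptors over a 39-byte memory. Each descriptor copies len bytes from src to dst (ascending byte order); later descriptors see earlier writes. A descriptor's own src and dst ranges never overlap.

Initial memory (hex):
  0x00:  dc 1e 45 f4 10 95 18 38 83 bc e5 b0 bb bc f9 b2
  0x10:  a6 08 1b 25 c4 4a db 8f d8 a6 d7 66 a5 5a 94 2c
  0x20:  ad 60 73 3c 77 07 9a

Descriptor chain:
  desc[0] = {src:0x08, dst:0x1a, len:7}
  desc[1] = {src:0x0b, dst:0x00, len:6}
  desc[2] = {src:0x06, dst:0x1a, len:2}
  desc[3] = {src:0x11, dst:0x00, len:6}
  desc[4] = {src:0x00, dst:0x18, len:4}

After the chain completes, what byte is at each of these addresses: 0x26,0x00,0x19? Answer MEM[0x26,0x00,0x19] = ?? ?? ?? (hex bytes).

MEM[0x26,0x00,0x19] = 9a 08 1b

#0 dst[0x1a+7] := {0x83,0xbc,0xe5,0xb0,0xbb,0xbc,0xf9}
#1 dst[0x00+6] := {0xb0,0xbb,0xbc,0xf9,0xb2,0xa6}
#2 dst[0x1a+2] := {0x18,0x38}
#3 dst[0x00+6] := {0x08,0x1b,0x25,0xc4,0x4a,0xdb}
#4 dst[0x18+4] := {0x08,0x1b,0x25,0xc4}
query mem[0x26]=0x9a, mem[0x00]=0x08, mem[0x19]=0x1b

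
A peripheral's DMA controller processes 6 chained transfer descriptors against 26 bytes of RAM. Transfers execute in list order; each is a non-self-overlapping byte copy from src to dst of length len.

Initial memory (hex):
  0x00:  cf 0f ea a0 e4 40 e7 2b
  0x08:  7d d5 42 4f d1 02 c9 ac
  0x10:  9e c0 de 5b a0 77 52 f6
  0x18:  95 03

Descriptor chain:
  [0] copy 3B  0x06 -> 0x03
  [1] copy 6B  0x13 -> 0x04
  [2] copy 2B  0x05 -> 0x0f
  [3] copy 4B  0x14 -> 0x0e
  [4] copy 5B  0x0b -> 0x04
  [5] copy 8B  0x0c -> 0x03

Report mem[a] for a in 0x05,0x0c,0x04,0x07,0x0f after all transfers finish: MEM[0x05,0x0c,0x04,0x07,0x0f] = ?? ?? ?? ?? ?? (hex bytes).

MEM[0x05,0x0c,0x04,0x07,0x0f] = a0 d1 02 52 77

[0] 0x06->0x03 len=3 : e7 2b 7d
[1] 0x13->0x04 len=6 : 5b a0 77 52 f6 95
[2] 0x05->0x0f len=2 : a0 77
[3] 0x14->0x0e len=4 : a0 77 52 f6
[4] 0x0b->0x04 len=5 : 4f d1 02 a0 77
[5] 0x0c->0x03 len=8 : d1 02 a0 77 52 f6 de 5b
query mem[0x05]=0xa0, mem[0x0c]=0xd1, mem[0x04]=0x02, mem[0x07]=0x52, mem[0x0f]=0x77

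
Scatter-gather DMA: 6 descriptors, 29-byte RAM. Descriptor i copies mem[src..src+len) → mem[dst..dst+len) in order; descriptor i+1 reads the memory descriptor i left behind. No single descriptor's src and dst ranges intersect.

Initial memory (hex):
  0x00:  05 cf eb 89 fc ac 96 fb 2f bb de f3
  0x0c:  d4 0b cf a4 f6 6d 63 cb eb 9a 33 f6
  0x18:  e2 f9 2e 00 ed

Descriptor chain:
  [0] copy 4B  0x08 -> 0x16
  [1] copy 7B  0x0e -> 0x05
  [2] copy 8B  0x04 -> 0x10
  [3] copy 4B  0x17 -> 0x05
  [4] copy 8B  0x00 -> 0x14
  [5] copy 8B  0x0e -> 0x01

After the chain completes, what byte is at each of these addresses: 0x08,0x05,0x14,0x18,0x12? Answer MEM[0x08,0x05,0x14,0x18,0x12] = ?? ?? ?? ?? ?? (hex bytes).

D0: mem[0x16..0x19] <- [2f bb de f3]
D1: mem[0x05..0x0b] <- [cf a4 f6 6d 63 cb eb]
D2: mem[0x10..0x17] <- [fc cf a4 f6 6d 63 cb eb]
D3: mem[0x05..0x08] <- [eb de f3 2e]
D4: mem[0x14..0x1b] <- [05 cf eb 89 fc eb de f3]
D5: mem[0x01..0x08] <- [cf a4 fc cf a4 f6 05 cf]
query mem[0x08]=0xcf, mem[0x05]=0xa4, mem[0x14]=0x05, mem[0x18]=0xfc, mem[0x12]=0xa4

MEM[0x08,0x05,0x14,0x18,0x12] = cf a4 05 fc a4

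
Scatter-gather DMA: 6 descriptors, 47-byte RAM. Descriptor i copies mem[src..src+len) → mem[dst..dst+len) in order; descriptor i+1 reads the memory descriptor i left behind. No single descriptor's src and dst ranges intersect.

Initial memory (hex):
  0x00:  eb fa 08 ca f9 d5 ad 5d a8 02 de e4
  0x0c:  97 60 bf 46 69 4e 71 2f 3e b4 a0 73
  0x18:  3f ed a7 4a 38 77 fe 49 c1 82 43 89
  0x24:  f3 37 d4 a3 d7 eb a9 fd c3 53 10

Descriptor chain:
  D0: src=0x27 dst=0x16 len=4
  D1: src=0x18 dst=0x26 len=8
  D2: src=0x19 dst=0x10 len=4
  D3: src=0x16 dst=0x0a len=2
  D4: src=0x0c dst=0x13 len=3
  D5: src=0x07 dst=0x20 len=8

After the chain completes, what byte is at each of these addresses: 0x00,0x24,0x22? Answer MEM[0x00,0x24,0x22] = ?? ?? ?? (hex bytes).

MEM[0x00,0x24,0x22] = eb d7 02

[0] 0x27->0x16 len=4 : a3 d7 eb a9
[1] 0x18->0x26 len=8 : eb a9 a7 4a 38 77 fe 49
[2] 0x19->0x10 len=4 : a9 a7 4a 38
[3] 0x16->0x0a len=2 : a3 d7
[4] 0x0c->0x13 len=3 : 97 60 bf
[5] 0x07->0x20 len=8 : 5d a8 02 a3 d7 97 60 bf
query mem[0x00]=0xeb, mem[0x24]=0xd7, mem[0x22]=0x02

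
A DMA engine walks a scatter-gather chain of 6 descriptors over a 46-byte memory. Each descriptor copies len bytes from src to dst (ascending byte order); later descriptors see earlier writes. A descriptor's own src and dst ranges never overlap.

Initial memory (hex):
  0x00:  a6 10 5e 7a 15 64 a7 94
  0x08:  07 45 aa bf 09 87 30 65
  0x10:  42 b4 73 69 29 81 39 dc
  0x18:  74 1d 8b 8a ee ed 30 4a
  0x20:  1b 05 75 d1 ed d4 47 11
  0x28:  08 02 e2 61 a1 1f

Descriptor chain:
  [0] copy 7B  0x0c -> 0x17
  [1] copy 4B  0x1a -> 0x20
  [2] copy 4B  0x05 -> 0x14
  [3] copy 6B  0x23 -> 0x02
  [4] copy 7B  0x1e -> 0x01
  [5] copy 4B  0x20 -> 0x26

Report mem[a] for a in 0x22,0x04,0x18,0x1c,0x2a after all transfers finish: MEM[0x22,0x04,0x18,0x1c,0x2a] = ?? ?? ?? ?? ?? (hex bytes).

D0: mem[0x17..0x1d] <- [09 87 30 65 42 b4 73]
D1: mem[0x20..0x23] <- [65 42 b4 73]
D2: mem[0x14..0x17] <- [64 a7 94 07]
D3: mem[0x02..0x07] <- [73 ed d4 47 11 08]
D4: mem[0x01..0x07] <- [30 4a 65 42 b4 73 ed]
D5: mem[0x26..0x29] <- [65 42 b4 73]
query mem[0x22]=0xb4, mem[0x04]=0x42, mem[0x18]=0x87, mem[0x1c]=0xb4, mem[0x2a]=0xe2

MEM[0x22,0x04,0x18,0x1c,0x2a] = b4 42 87 b4 e2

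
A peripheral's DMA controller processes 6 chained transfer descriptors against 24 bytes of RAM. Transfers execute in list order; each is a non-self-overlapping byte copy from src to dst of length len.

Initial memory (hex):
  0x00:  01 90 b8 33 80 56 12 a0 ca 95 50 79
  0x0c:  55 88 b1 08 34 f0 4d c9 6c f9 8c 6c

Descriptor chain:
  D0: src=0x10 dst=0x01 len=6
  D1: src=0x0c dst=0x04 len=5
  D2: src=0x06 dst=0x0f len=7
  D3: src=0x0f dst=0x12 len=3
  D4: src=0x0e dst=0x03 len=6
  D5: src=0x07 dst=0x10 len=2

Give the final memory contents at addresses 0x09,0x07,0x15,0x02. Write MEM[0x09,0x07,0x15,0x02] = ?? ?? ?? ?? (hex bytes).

MEM[0x09,0x07,0x15,0x02] = 95 b1 55 f0

  after D0: wrote 6B at 0x01 = 34f04dc96cf9
  after D1: wrote 5B at 0x04 = 5588b10834
  after D2: wrote 7B at 0x0f = b1083495507955
  after D3: wrote 3B at 0x12 = b10834
  after D4: wrote 6B at 0x03 = b1b10834b108
  after D5: wrote 2B at 0x10 = b108
query mem[0x09]=0x95, mem[0x07]=0xb1, mem[0x15]=0x55, mem[0x02]=0xf0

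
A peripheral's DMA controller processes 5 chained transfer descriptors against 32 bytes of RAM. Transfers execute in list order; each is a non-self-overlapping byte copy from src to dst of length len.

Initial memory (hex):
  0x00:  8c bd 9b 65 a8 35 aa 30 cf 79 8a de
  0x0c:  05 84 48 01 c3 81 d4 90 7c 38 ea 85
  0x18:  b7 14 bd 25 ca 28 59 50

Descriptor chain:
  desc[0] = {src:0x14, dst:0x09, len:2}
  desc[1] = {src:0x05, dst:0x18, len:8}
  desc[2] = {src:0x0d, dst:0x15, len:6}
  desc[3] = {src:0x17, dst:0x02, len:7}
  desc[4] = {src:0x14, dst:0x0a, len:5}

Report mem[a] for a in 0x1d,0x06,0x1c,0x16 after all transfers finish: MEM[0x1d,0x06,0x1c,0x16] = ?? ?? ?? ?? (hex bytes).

D0: mem[0x09..0x0a] <- [7c 38]
D1: mem[0x18..0x1f] <- [35 aa 30 cf 7c 38 de 05]
D2: mem[0x15..0x1a] <- [84 48 01 c3 81 d4]
D3: mem[0x02..0x08] <- [01 c3 81 d4 cf 7c 38]
D4: mem[0x0a..0x0e] <- [7c 84 48 01 c3]
query mem[0x1d]=0x38, mem[0x06]=0xcf, mem[0x1c]=0x7c, mem[0x16]=0x48

MEM[0x1d,0x06,0x1c,0x16] = 38 cf 7c 48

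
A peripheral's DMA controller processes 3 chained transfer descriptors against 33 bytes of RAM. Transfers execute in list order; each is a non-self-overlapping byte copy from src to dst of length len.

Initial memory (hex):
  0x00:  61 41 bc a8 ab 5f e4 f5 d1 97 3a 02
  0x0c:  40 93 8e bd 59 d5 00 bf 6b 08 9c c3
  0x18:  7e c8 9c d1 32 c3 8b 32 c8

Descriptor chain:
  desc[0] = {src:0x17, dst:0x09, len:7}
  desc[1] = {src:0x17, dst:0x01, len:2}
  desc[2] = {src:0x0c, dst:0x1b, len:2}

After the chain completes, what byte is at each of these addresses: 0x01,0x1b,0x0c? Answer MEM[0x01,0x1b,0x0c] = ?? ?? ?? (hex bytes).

  after D0: wrote 7B at 0x09 = c37ec89cd132c3
  after D1: wrote 2B at 0x01 = c37e
  after D2: wrote 2B at 0x1b = 9cd1
query mem[0x01]=0xc3, mem[0x1b]=0x9c, mem[0x0c]=0x9c

MEM[0x01,0x1b,0x0c] = c3 9c 9c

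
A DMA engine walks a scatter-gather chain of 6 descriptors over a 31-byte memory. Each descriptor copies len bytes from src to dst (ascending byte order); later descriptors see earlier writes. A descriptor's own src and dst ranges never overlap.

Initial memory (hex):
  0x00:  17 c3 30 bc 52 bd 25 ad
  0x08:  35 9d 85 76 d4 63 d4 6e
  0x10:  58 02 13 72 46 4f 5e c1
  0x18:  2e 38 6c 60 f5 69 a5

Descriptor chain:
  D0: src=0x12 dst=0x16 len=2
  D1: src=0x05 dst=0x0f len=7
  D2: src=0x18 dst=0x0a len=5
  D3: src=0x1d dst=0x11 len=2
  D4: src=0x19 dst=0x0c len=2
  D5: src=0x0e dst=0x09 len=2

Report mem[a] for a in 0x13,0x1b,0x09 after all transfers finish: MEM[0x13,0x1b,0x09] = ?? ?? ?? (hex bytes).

MEM[0x13,0x1b,0x09] = 9d 60 f5

D0: mem[0x16..0x17] <- [13 72]
D1: mem[0x0f..0x15] <- [bd 25 ad 35 9d 85 76]
D2: mem[0x0a..0x0e] <- [2e 38 6c 60 f5]
D3: mem[0x11..0x12] <- [69 a5]
D4: mem[0x0c..0x0d] <- [38 6c]
D5: mem[0x09..0x0a] <- [f5 bd]
query mem[0x13]=0x9d, mem[0x1b]=0x60, mem[0x09]=0xf5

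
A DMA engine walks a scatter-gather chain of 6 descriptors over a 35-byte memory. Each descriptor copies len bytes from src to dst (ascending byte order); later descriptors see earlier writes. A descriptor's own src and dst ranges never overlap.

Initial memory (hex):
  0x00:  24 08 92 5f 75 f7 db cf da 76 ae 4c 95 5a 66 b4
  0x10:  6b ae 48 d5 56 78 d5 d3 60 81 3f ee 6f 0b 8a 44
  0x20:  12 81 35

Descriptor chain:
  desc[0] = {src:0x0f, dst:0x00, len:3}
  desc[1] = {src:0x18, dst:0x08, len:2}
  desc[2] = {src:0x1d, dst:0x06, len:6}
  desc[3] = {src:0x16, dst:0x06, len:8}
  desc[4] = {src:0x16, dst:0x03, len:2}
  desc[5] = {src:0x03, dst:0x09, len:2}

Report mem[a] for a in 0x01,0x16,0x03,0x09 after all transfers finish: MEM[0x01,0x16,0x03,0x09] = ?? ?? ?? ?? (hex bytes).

MEM[0x01,0x16,0x03,0x09] = 6b d5 d5 d5

  after D0: wrote 3B at 0x00 = b46bae
  after D1: wrote 2B at 0x08 = 6081
  after D2: wrote 6B at 0x06 = 0b8a44128135
  after D3: wrote 8B at 0x06 = d5d360813fee6f0b
  after D4: wrote 2B at 0x03 = d5d3
  after D5: wrote 2B at 0x09 = d5d3
query mem[0x01]=0x6b, mem[0x16]=0xd5, mem[0x03]=0xd5, mem[0x09]=0xd5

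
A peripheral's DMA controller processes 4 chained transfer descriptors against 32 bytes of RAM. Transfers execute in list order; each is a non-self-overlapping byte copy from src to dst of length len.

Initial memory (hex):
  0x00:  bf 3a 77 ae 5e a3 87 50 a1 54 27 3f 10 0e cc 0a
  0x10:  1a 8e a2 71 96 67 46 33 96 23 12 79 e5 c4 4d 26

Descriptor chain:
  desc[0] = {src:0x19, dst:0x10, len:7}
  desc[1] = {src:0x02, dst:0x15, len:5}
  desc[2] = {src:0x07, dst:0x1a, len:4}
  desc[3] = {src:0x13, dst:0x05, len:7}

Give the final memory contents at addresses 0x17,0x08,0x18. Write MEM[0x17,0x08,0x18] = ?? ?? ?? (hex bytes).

MEM[0x17,0x08,0x18] = 5e ae a3

[0] 0x19->0x10 len=7 : 23 12 79 e5 c4 4d 26
[1] 0x02->0x15 len=5 : 77 ae 5e a3 87
[2] 0x07->0x1a len=4 : 50 a1 54 27
[3] 0x13->0x05 len=7 : e5 c4 77 ae 5e a3 87
query mem[0x17]=0x5e, mem[0x08]=0xae, mem[0x18]=0xa3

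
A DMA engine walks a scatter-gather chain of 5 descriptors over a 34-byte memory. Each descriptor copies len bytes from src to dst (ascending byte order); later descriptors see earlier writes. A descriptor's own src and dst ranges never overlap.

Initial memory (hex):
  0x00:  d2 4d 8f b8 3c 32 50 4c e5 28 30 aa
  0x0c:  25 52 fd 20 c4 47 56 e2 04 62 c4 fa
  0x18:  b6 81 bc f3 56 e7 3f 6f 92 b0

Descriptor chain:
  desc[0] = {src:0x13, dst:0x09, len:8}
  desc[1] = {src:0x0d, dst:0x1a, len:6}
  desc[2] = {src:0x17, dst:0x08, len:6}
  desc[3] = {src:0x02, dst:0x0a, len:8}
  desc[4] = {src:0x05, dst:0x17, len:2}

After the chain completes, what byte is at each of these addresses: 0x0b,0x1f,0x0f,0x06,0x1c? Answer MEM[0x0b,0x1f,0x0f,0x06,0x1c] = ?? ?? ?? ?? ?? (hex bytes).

MEM[0x0b,0x1f,0x0f,0x06,0x1c] = b8 56 4c 50 81

D0: mem[0x09..0x10] <- [e2 04 62 c4 fa b6 81 bc]
D1: mem[0x1a..0x1f] <- [fa b6 81 bc 47 56]
D2: mem[0x08..0x0d] <- [fa b6 81 fa b6 81]
D3: mem[0x0a..0x11] <- [8f b8 3c 32 50 4c fa b6]
D4: mem[0x17..0x18] <- [32 50]
query mem[0x0b]=0xb8, mem[0x1f]=0x56, mem[0x0f]=0x4c, mem[0x06]=0x50, mem[0x1c]=0x81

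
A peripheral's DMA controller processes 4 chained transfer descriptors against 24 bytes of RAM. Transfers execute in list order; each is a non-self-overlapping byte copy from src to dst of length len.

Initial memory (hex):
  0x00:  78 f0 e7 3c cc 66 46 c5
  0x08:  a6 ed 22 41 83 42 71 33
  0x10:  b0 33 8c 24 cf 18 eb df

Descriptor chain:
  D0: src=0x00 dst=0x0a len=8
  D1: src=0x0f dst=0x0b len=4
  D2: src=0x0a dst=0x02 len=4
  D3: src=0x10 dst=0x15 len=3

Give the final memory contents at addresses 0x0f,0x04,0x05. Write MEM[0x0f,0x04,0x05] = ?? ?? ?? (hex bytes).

#0 dst[0x0a+8] := {0x78,0xf0,0xe7,0x3c,0xcc,0x66,0x46,0xc5}
#1 dst[0x0b+4] := {0x66,0x46,0xc5,0x8c}
#2 dst[0x02+4] := {0x78,0x66,0x46,0xc5}
#3 dst[0x15+3] := {0x46,0xc5,0x8c}
query mem[0x0f]=0x66, mem[0x04]=0x46, mem[0x05]=0xc5

MEM[0x0f,0x04,0x05] = 66 46 c5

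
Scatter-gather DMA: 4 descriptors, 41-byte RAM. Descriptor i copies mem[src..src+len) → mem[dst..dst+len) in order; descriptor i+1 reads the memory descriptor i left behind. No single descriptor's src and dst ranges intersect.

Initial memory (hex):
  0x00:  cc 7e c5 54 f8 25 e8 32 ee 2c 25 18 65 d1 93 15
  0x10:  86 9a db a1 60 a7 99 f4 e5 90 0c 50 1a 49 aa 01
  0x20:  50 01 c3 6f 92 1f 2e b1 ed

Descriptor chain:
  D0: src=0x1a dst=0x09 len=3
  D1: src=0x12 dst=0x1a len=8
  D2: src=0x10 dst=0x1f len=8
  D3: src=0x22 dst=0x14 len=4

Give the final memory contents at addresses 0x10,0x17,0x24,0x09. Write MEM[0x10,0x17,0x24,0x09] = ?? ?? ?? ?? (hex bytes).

MEM[0x10,0x17,0x24,0x09] = 86 99 a7 0c

D0: mem[0x09..0x0b] <- [0c 50 1a]
D1: mem[0x1a..0x21] <- [db a1 60 a7 99 f4 e5 90]
D2: mem[0x1f..0x26] <- [86 9a db a1 60 a7 99 f4]
D3: mem[0x14..0x17] <- [a1 60 a7 99]
query mem[0x10]=0x86, mem[0x17]=0x99, mem[0x24]=0xa7, mem[0x09]=0x0c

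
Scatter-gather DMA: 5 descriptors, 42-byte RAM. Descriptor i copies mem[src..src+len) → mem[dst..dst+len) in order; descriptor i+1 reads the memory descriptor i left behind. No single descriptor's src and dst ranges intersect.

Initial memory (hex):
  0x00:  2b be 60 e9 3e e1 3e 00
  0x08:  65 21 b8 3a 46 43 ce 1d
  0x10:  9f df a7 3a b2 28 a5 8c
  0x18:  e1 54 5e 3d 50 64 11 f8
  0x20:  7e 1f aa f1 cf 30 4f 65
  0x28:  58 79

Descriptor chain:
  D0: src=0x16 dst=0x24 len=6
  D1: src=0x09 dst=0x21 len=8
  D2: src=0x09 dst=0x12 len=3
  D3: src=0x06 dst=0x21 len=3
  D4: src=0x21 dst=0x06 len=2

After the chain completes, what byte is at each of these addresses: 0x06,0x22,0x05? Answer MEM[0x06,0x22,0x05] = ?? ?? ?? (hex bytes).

#0 dst[0x24+6] := {0xa5,0x8c,0xe1,0x54,0x5e,0x3d}
#1 dst[0x21+8] := {0x21,0xb8,0x3a,0x46,0x43,0xce,0x1d,0x9f}
#2 dst[0x12+3] := {0x21,0xb8,0x3a}
#3 dst[0x21+3] := {0x3e,0x00,0x65}
#4 dst[0x06+2] := {0x3e,0x00}
query mem[0x06]=0x3e, mem[0x22]=0x00, mem[0x05]=0xe1

MEM[0x06,0x22,0x05] = 3e 00 e1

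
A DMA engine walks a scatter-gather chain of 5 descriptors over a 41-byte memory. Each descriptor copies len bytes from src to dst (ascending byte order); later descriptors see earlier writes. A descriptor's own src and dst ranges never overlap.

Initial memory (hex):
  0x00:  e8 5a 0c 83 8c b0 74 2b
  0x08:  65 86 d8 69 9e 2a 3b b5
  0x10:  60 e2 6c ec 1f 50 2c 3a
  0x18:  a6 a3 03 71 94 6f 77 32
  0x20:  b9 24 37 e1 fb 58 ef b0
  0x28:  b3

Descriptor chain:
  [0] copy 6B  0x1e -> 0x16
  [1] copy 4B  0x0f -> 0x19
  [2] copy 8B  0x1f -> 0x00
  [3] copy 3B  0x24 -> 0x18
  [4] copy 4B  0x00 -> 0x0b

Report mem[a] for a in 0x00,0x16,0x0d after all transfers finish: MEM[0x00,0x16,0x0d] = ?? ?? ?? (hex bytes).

MEM[0x00,0x16,0x0d] = 32 77 24

#0 dst[0x16+6] := {0x77,0x32,0xb9,0x24,0x37,0xe1}
#1 dst[0x19+4] := {0xb5,0x60,0xe2,0x6c}
#2 dst[0x00+8] := {0x32,0xb9,0x24,0x37,0xe1,0xfb,0x58,0xef}
#3 dst[0x18+3] := {0xfb,0x58,0xef}
#4 dst[0x0b+4] := {0x32,0xb9,0x24,0x37}
query mem[0x00]=0x32, mem[0x16]=0x77, mem[0x0d]=0x24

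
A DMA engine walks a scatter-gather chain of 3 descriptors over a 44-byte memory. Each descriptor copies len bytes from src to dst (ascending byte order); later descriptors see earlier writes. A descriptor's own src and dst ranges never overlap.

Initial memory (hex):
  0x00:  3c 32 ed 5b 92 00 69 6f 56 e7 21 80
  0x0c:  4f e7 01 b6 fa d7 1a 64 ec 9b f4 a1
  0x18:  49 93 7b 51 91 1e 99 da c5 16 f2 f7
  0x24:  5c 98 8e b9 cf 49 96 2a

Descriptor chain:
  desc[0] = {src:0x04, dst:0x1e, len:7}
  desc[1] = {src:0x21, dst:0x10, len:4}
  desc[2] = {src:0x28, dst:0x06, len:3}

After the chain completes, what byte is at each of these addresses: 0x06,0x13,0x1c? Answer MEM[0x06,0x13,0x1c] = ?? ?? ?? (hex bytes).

[0] 0x04->0x1e len=7 : 92 00 69 6f 56 e7 21
[1] 0x21->0x10 len=4 : 6f 56 e7 21
[2] 0x28->0x06 len=3 : cf 49 96
query mem[0x06]=0xcf, mem[0x13]=0x21, mem[0x1c]=0x91

MEM[0x06,0x13,0x1c] = cf 21 91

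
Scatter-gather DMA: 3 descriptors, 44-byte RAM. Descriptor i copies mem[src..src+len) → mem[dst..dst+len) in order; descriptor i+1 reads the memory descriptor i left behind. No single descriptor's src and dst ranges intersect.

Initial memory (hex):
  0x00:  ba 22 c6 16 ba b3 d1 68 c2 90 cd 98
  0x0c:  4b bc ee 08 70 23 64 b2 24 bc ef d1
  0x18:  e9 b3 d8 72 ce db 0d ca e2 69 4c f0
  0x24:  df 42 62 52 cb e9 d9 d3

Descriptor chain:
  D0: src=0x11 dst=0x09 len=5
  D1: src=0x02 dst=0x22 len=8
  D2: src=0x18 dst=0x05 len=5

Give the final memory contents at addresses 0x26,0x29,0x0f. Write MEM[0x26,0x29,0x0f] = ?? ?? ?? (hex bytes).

MEM[0x26,0x29,0x0f] = d1 23 08

D0: mem[0x09..0x0d] <- [23 64 b2 24 bc]
D1: mem[0x22..0x29] <- [c6 16 ba b3 d1 68 c2 23]
D2: mem[0x05..0x09] <- [e9 b3 d8 72 ce]
query mem[0x26]=0xd1, mem[0x29]=0x23, mem[0x0f]=0x08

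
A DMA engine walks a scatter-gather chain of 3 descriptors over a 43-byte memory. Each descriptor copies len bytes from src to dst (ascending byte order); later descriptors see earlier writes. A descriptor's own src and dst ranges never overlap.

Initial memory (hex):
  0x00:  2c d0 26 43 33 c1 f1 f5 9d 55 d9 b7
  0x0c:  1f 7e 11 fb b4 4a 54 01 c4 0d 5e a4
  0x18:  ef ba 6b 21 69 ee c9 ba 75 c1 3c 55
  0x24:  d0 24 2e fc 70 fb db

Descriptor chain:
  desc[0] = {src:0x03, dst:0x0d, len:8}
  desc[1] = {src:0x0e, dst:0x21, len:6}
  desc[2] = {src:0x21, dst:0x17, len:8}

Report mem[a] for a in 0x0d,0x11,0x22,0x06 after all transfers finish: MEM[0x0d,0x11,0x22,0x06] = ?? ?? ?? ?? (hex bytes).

MEM[0x0d,0x11,0x22,0x06] = 43 f5 c1 f1

  after D0: wrote 8B at 0x0d = 4333c1f1f59d55d9
  after D1: wrote 6B at 0x21 = 33c1f1f59d55
  after D2: wrote 8B at 0x17 = 33c1f1f59d55fc70
query mem[0x0d]=0x43, mem[0x11]=0xf5, mem[0x22]=0xc1, mem[0x06]=0xf1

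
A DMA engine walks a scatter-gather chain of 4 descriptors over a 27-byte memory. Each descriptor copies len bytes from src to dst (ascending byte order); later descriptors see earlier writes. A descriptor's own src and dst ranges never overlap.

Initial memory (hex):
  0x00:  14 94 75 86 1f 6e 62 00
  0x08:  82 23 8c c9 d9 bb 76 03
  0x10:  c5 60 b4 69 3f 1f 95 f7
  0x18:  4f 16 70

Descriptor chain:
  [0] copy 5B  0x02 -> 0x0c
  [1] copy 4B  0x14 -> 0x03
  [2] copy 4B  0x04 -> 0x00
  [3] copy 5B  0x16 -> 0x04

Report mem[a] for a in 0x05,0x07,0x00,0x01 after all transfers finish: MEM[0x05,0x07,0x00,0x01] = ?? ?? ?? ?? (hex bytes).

#0 dst[0x0c+5] := {0x75,0x86,0x1f,0x6e,0x62}
#1 dst[0x03+4] := {0x3f,0x1f,0x95,0xf7}
#2 dst[0x00+4] := {0x1f,0x95,0xf7,0x00}
#3 dst[0x04+5] := {0x95,0xf7,0x4f,0x16,0x70}
query mem[0x05]=0xf7, mem[0x07]=0x16, mem[0x00]=0x1f, mem[0x01]=0x95

MEM[0x05,0x07,0x00,0x01] = f7 16 1f 95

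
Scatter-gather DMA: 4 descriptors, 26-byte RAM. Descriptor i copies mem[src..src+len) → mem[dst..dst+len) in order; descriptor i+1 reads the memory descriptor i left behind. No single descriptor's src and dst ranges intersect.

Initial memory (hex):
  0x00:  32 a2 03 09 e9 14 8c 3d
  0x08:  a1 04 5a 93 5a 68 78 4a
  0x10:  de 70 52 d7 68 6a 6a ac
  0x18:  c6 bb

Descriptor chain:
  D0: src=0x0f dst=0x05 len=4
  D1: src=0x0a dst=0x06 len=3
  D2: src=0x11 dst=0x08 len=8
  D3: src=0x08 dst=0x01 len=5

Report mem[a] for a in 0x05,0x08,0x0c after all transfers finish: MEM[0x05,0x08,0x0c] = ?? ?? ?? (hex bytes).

D0: mem[0x05..0x08] <- [4a de 70 52]
D1: mem[0x06..0x08] <- [5a 93 5a]
D2: mem[0x08..0x0f] <- [70 52 d7 68 6a 6a ac c6]
D3: mem[0x01..0x05] <- [70 52 d7 68 6a]
query mem[0x05]=0x6a, mem[0x08]=0x70, mem[0x0c]=0x6a

MEM[0x05,0x08,0x0c] = 6a 70 6a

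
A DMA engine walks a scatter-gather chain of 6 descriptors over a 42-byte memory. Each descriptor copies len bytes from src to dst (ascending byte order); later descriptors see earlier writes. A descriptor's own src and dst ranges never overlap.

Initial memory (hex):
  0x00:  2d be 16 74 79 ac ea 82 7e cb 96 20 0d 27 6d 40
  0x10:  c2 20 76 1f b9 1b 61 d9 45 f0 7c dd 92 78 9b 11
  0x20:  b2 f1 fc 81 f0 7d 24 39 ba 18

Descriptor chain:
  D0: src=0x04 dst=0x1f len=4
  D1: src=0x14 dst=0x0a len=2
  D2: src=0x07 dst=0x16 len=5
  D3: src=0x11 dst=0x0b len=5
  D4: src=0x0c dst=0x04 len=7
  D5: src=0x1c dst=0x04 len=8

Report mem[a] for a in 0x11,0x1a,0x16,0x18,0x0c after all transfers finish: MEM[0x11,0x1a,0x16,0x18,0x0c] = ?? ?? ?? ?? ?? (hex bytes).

MEM[0x11,0x1a,0x16,0x18,0x0c] = 20 1b 82 cb 76

#0 dst[0x1f+4] := {0x79,0xac,0xea,0x82}
#1 dst[0x0a+2] := {0xb9,0x1b}
#2 dst[0x16+5] := {0x82,0x7e,0xcb,0xb9,0x1b}
#3 dst[0x0b+5] := {0x20,0x76,0x1f,0xb9,0x1b}
#4 dst[0x04+7] := {0x76,0x1f,0xb9,0x1b,0xc2,0x20,0x76}
#5 dst[0x04+8] := {0x92,0x78,0x9b,0x79,0xac,0xea,0x82,0x81}
query mem[0x11]=0x20, mem[0x1a]=0x1b, mem[0x16]=0x82, mem[0x18]=0xcb, mem[0x0c]=0x76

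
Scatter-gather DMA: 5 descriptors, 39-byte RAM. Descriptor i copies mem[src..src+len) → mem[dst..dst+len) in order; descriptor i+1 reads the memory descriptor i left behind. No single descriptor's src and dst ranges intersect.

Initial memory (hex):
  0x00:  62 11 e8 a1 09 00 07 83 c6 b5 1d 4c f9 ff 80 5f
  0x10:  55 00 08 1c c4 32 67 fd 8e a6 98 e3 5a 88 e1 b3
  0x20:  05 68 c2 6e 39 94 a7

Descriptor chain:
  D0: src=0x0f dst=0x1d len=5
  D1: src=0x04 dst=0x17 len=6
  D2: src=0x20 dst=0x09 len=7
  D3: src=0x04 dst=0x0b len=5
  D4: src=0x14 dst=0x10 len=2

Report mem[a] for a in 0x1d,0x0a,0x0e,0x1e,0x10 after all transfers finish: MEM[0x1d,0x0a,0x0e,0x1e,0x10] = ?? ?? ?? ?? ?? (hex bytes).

D0: mem[0x1d..0x21] <- [5f 55 00 08 1c]
D1: mem[0x17..0x1c] <- [09 00 07 83 c6 b5]
D2: mem[0x09..0x0f] <- [08 1c c2 6e 39 94 a7]
D3: mem[0x0b..0x0f] <- [09 00 07 83 c6]
D4: mem[0x10..0x11] <- [c4 32]
query mem[0x1d]=0x5f, mem[0x0a]=0x1c, mem[0x0e]=0x83, mem[0x1e]=0x55, mem[0x10]=0xc4

MEM[0x1d,0x0a,0x0e,0x1e,0x10] = 5f 1c 83 55 c4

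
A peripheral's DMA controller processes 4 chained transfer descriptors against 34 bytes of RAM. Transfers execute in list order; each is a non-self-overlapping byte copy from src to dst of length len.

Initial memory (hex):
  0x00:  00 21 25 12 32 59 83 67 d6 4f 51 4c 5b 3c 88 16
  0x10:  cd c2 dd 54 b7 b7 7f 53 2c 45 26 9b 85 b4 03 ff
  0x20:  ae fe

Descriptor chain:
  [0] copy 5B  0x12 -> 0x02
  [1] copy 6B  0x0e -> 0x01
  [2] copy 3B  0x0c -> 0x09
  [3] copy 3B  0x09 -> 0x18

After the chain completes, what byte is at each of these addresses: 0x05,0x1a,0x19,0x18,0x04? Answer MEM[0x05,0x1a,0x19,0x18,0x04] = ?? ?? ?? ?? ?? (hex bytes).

  after D0: wrote 5B at 0x02 = dd54b7b77f
  after D1: wrote 6B at 0x01 = 8816cdc2dd54
  after D2: wrote 3B at 0x09 = 5b3c88
  after D3: wrote 3B at 0x18 = 5b3c88
query mem[0x05]=0xdd, mem[0x1a]=0x88, mem[0x19]=0x3c, mem[0x18]=0x5b, mem[0x04]=0xc2

MEM[0x05,0x1a,0x19,0x18,0x04] = dd 88 3c 5b c2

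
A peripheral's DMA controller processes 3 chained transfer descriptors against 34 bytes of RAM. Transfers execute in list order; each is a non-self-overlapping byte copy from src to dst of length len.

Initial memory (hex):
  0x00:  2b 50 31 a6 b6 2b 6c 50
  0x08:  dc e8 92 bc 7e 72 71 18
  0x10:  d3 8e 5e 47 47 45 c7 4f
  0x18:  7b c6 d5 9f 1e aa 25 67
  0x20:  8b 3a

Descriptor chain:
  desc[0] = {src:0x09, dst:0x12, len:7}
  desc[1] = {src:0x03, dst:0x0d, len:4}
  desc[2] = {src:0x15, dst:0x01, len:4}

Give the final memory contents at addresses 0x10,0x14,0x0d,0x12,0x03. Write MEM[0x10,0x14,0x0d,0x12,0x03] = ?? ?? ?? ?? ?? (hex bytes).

MEM[0x10,0x14,0x0d,0x12,0x03] = 6c bc a6 e8 71

D0: mem[0x12..0x18] <- [e8 92 bc 7e 72 71 18]
D1: mem[0x0d..0x10] <- [a6 b6 2b 6c]
D2: mem[0x01..0x04] <- [7e 72 71 18]
query mem[0x10]=0x6c, mem[0x14]=0xbc, mem[0x0d]=0xa6, mem[0x12]=0xe8, mem[0x03]=0x71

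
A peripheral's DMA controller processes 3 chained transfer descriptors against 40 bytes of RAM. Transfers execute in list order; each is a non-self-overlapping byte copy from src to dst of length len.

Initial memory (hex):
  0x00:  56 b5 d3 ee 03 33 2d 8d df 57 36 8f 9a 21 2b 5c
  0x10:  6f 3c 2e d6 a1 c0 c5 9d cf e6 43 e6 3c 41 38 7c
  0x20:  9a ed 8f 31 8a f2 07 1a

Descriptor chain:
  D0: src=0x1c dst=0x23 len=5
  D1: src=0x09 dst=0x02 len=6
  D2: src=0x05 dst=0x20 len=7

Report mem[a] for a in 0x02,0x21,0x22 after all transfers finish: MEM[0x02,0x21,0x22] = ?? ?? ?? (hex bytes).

D0: mem[0x23..0x27] <- [3c 41 38 7c 9a]
D1: mem[0x02..0x07] <- [57 36 8f 9a 21 2b]
D2: mem[0x20..0x26] <- [9a 21 2b df 57 36 8f]
query mem[0x02]=0x57, mem[0x21]=0x21, mem[0x22]=0x2b

MEM[0x02,0x21,0x22] = 57 21 2b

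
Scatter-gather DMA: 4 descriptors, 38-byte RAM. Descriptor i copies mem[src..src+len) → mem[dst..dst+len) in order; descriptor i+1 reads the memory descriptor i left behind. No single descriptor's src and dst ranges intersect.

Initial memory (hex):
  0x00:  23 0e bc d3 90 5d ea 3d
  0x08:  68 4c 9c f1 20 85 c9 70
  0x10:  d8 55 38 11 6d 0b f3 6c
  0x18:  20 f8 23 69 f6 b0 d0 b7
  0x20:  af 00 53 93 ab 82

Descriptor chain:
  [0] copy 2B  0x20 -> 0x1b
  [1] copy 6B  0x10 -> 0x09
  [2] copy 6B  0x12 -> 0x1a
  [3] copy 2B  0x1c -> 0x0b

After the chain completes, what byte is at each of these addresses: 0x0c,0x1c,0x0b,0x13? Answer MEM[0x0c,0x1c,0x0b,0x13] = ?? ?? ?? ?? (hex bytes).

MEM[0x0c,0x1c,0x0b,0x13] = 0b 6d 6d 11

[0] 0x20->0x1b len=2 : af 00
[1] 0x10->0x09 len=6 : d8 55 38 11 6d 0b
[2] 0x12->0x1a len=6 : 38 11 6d 0b f3 6c
[3] 0x1c->0x0b len=2 : 6d 0b
query mem[0x0c]=0x0b, mem[0x1c]=0x6d, mem[0x0b]=0x6d, mem[0x13]=0x11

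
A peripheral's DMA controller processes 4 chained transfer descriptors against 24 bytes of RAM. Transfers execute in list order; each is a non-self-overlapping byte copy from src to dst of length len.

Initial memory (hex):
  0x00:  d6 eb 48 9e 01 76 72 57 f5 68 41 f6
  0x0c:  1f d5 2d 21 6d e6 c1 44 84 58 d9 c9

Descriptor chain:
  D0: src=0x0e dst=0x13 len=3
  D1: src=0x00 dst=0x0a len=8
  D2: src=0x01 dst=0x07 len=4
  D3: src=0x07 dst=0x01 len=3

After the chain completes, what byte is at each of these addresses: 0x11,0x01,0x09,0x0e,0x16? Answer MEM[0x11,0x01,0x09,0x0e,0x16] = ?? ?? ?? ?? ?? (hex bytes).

MEM[0x11,0x01,0x09,0x0e,0x16] = 57 eb 9e 01 d9

D0: mem[0x13..0x15] <- [2d 21 6d]
D1: mem[0x0a..0x11] <- [d6 eb 48 9e 01 76 72 57]
D2: mem[0x07..0x0a] <- [eb 48 9e 01]
D3: mem[0x01..0x03] <- [eb 48 9e]
query mem[0x11]=0x57, mem[0x01]=0xeb, mem[0x09]=0x9e, mem[0x0e]=0x01, mem[0x16]=0xd9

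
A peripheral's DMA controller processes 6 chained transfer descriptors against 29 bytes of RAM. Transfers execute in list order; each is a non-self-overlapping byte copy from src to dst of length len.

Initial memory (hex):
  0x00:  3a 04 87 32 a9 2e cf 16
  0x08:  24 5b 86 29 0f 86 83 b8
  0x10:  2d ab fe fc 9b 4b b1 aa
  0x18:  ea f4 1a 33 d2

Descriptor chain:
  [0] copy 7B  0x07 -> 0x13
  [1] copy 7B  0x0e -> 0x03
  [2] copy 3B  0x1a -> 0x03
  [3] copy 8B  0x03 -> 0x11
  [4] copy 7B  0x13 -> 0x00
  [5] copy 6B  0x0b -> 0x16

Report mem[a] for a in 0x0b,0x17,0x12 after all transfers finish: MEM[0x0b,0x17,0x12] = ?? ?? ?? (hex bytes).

MEM[0x0b,0x17,0x12] = 29 0f 33

#0 dst[0x13+7] := {0x16,0x24,0x5b,0x86,0x29,0x0f,0x86}
#1 dst[0x03+7] := {0x83,0xb8,0x2d,0xab,0xfe,0x16,0x24}
#2 dst[0x03+3] := {0x1a,0x33,0xd2}
#3 dst[0x11+8] := {0x1a,0x33,0xd2,0xab,0xfe,0x16,0x24,0x86}
#4 dst[0x00+7] := {0xd2,0xab,0xfe,0x16,0x24,0x86,0x86}
#5 dst[0x16+6] := {0x29,0x0f,0x86,0x83,0xb8,0x2d}
query mem[0x0b]=0x29, mem[0x17]=0x0f, mem[0x12]=0x33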